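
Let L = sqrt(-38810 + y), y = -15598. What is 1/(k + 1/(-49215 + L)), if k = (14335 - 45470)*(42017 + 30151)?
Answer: -5442497950895429655/12229024471663202855872131601 + 2*I*sqrt(13602)/12229024471663202855872131601 ≈ -4.4505e-10 + 1.9074e-26*I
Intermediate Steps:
L = 2*I*sqrt(13602) (L = sqrt(-38810 - 15598) = sqrt(-54408) = 2*I*sqrt(13602) ≈ 233.26*I)
k = -2246950680 (k = -31135*72168 = -2246950680)
1/(k + 1/(-49215 + L)) = 1/(-2246950680 + 1/(-49215 + 2*I*sqrt(13602)))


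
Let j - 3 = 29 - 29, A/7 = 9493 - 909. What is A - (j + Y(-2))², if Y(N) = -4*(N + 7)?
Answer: 59799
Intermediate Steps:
Y(N) = -28 - 4*N (Y(N) = -4*(7 + N) = -28 - 4*N)
A = 60088 (A = 7*(9493 - 909) = 7*8584 = 60088)
j = 3 (j = 3 + (29 - 29) = 3 + 0 = 3)
A - (j + Y(-2))² = 60088 - (3 + (-28 - 4*(-2)))² = 60088 - (3 + (-28 + 8))² = 60088 - (3 - 20)² = 60088 - 1*(-17)² = 60088 - 1*289 = 60088 - 289 = 59799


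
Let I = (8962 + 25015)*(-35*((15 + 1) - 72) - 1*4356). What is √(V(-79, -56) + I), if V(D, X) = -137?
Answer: I*√81409029 ≈ 9022.7*I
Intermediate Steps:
I = -81408892 (I = 33977*(-35*(16 - 72) - 4356) = 33977*(-35*(-56) - 4356) = 33977*(1960 - 4356) = 33977*(-2396) = -81408892)
√(V(-79, -56) + I) = √(-137 - 81408892) = √(-81409029) = I*√81409029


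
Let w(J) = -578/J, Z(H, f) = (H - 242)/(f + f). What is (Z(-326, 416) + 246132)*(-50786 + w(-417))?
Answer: -67760786532236/5421 ≈ -1.2500e+10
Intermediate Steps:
Z(H, f) = (-242 + H)/(2*f) (Z(H, f) = (-242 + H)/((2*f)) = (-242 + H)*(1/(2*f)) = (-242 + H)/(2*f))
(Z(-326, 416) + 246132)*(-50786 + w(-417)) = ((½)*(-242 - 326)/416 + 246132)*(-50786 - 578/(-417)) = ((½)*(1/416)*(-568) + 246132)*(-50786 - 578*(-1/417)) = (-71/104 + 246132)*(-50786 + 578/417) = (25597657/104)*(-21177184/417) = -67760786532236/5421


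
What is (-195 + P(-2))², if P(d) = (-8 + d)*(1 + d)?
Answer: 34225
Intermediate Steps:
P(d) = (1 + d)*(-8 + d)
(-195 + P(-2))² = (-195 + (-8 + (-2)² - 7*(-2)))² = (-195 + (-8 + 4 + 14))² = (-195 + 10)² = (-185)² = 34225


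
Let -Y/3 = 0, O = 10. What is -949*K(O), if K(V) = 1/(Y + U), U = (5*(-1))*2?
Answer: 949/10 ≈ 94.900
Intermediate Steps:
U = -10 (U = -5*2 = -10)
Y = 0 (Y = -3*0 = 0)
K(V) = -⅒ (K(V) = 1/(0 - 10) = 1/(-10) = -⅒)
-949*K(O) = -949*(-⅒) = 949/10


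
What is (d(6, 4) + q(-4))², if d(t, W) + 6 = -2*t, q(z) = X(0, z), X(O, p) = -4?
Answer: 484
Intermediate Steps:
q(z) = -4
d(t, W) = -6 - 2*t
(d(6, 4) + q(-4))² = ((-6 - 2*6) - 4)² = ((-6 - 12) - 4)² = (-18 - 4)² = (-22)² = 484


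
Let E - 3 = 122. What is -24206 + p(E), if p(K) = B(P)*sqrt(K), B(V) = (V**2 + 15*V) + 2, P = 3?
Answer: -24206 + 280*sqrt(5) ≈ -23580.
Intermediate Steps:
E = 125 (E = 3 + 122 = 125)
B(V) = 2 + V**2 + 15*V
p(K) = 56*sqrt(K) (p(K) = (2 + 3**2 + 15*3)*sqrt(K) = (2 + 9 + 45)*sqrt(K) = 56*sqrt(K))
-24206 + p(E) = -24206 + 56*sqrt(125) = -24206 + 56*(5*sqrt(5)) = -24206 + 280*sqrt(5)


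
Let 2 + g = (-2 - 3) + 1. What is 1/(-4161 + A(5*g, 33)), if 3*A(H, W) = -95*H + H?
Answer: -1/3221 ≈ -0.00031046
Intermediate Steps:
g = -6 (g = -2 + ((-2 - 3) + 1) = -2 + (-5 + 1) = -2 - 4 = -6)
A(H, W) = -94*H/3 (A(H, W) = (-95*H + H)/3 = (-94*H)/3 = -94*H/3)
1/(-4161 + A(5*g, 33)) = 1/(-4161 - 470*(-6)/3) = 1/(-4161 - 94/3*(-30)) = 1/(-4161 + 940) = 1/(-3221) = -1/3221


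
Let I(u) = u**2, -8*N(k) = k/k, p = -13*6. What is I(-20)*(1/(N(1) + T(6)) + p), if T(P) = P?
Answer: -1463200/47 ≈ -31132.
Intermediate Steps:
p = -78
N(k) = -1/8 (N(k) = -k/(8*k) = -1/8*1 = -1/8)
I(-20)*(1/(N(1) + T(6)) + p) = (-20)**2*(1/(-1/8 + 6) - 78) = 400*(1/(47/8) - 78) = 400*(8/47 - 78) = 400*(-3658/47) = -1463200/47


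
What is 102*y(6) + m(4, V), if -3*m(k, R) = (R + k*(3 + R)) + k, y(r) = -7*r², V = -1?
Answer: -77123/3 ≈ -25708.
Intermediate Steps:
m(k, R) = -R/3 - k/3 - k*(3 + R)/3 (m(k, R) = -((R + k*(3 + R)) + k)/3 = -(R + k + k*(3 + R))/3 = -R/3 - k/3 - k*(3 + R)/3)
102*y(6) + m(4, V) = 102*(-7*6²) + (-4/3*4 - ⅓*(-1) - ⅓*(-1)*4) = 102*(-7*36) + (-16/3 + ⅓ + 4/3) = 102*(-252) - 11/3 = -25704 - 11/3 = -77123/3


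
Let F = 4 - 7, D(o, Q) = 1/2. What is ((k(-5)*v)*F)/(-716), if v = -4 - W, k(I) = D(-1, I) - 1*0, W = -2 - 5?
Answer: 9/1432 ≈ 0.0062849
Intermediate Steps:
D(o, Q) = ½
W = -7
F = -3
k(I) = ½ (k(I) = ½ - 1*0 = ½ + 0 = ½)
v = 3 (v = -4 - 1*(-7) = -4 + 7 = 3)
((k(-5)*v)*F)/(-716) = (((½)*3)*(-3))/(-716) = ((3/2)*(-3))*(-1/716) = -9/2*(-1/716) = 9/1432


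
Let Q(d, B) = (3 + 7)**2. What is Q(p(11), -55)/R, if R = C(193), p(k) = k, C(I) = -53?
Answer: -100/53 ≈ -1.8868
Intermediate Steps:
R = -53
Q(d, B) = 100 (Q(d, B) = 10**2 = 100)
Q(p(11), -55)/R = 100/(-53) = 100*(-1/53) = -100/53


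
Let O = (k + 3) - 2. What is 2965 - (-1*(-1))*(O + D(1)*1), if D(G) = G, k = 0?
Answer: 2963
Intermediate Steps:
O = 1 (O = (0 + 3) - 2 = 3 - 2 = 1)
2965 - (-1*(-1))*(O + D(1)*1) = 2965 - (-1*(-1))*(1 + 1*1) = 2965 - (1 + 1) = 2965 - 2 = 2963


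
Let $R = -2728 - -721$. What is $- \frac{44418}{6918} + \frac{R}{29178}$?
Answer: $- \frac{24257645}{3738026} \approx -6.4894$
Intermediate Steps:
$R = -2007$ ($R = -2728 + 721 = -2007$)
$- \frac{44418}{6918} + \frac{R}{29178} = - \frac{44418}{6918} - \frac{2007}{29178} = \left(-44418\right) \frac{1}{6918} - \frac{223}{3242} = - \frac{7403}{1153} - \frac{223}{3242} = - \frac{24257645}{3738026}$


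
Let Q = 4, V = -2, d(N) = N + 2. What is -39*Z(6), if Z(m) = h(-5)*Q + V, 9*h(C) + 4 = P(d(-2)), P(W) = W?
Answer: 442/3 ≈ 147.33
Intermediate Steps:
d(N) = 2 + N
h(C) = -4/9 (h(C) = -4/9 + (2 - 2)/9 = -4/9 + (1/9)*0 = -4/9 + 0 = -4/9)
Z(m) = -34/9 (Z(m) = -4/9*4 - 2 = -16/9 - 2 = -34/9)
-39*Z(6) = -39*(-34/9) = 442/3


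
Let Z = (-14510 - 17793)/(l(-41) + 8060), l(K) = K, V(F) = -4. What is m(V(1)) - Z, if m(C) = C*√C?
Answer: 32303/8019 - 8*I ≈ 4.0283 - 8.0*I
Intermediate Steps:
m(C) = C^(3/2)
Z = -32303/8019 (Z = (-14510 - 17793)/(-41 + 8060) = -32303/8019 ≈ -4.0283)
m(V(1)) - Z = (-4)^(3/2) - 1*(-32303/8019) = -8*I + 32303/8019 = 32303/8019 - 8*I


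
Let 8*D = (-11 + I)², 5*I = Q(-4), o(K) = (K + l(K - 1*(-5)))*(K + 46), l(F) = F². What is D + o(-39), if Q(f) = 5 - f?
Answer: 391479/50 ≈ 7829.6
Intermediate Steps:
o(K) = (46 + K)*(K + (5 + K)²) (o(K) = (K + (K - 1*(-5))²)*(K + 46) = (K + (K + 5)²)*(46 + K) = (K + (5 + K)²)*(46 + K) = (46 + K)*(K + (5 + K)²))
I = 9/5 (I = (5 - 1*(-4))/5 = (5 + 4)/5 = (⅕)*9 = 9/5 ≈ 1.8000)
D = 529/50 (D = (-11 + 9/5)²/8 = (-46/5)²/8 = (⅛)*(2116/25) = 529/50 ≈ 10.580)
D + o(-39) = 529/50 + (1150 + (-39)³ + 57*(-39)² + 531*(-39)) = 529/50 + (1150 - 59319 + 57*1521 - 20709) = 529/50 + (1150 - 59319 + 86697 - 20709) = 529/50 + 7819 = 391479/50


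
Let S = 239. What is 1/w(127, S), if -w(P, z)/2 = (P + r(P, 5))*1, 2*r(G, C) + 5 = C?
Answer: -1/254 ≈ -0.0039370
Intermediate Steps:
r(G, C) = -5/2 + C/2
w(P, z) = -2*P (w(P, z) = -2*(P + (-5/2 + (½)*5)) = -2*(P + (-5/2 + 5/2)) = -2*(P + 0) = -2*P)
1/w(127, S) = 1/(-2*127) = 1/(-254) = -1/254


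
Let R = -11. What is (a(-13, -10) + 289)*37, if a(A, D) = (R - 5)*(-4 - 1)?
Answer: 13653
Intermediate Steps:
a(A, D) = 80 (a(A, D) = (-11 - 5)*(-4 - 1) = -16*(-5) = 80)
(a(-13, -10) + 289)*37 = (80 + 289)*37 = 369*37 = 13653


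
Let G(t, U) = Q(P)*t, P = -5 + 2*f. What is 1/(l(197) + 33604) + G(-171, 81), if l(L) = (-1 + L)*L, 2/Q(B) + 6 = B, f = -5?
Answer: 8232631/505512 ≈ 16.286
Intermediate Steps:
P = -15 (P = -5 + 2*(-5) = -5 - 10 = -15)
Q(B) = 2/(-6 + B)
G(t, U) = -2*t/21 (G(t, U) = (2/(-6 - 15))*t = (2/(-21))*t = (2*(-1/21))*t = -2*t/21)
l(L) = L*(-1 + L)
1/(l(197) + 33604) + G(-171, 81) = 1/(197*(-1 + 197) + 33604) - 2/21*(-171) = 1/(197*196 + 33604) + 114/7 = 1/(38612 + 33604) + 114/7 = 1/72216 + 114/7 = 8232631/505512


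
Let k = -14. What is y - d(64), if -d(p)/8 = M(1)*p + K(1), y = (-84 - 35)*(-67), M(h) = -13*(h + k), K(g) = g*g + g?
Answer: 94517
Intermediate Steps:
K(g) = g + g² (K(g) = g² + g = g + g²)
M(h) = 182 - 13*h (M(h) = -13*(h - 14) = -13*(-14 + h) = 182 - 13*h)
y = 7973 (y = -119*(-67) = 7973)
d(p) = -16 - 1352*p (d(p) = -8*((182 - 13*1)*p + 1*(1 + 1)) = -8*((182 - 13)*p + 1*2) = -8*(169*p + 2) = -8*(2 + 169*p) = -16 - 1352*p)
y - d(64) = 7973 - (-16 - 1352*64) = 7973 - (-16 - 86528) = 7973 - 1*(-86544) = 7973 + 86544 = 94517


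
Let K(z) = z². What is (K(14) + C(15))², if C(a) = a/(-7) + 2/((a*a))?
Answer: 93231904921/2480625 ≈ 37584.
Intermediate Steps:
C(a) = 2/a² - a/7 (C(a) = a*(-⅐) + 2/(a²) = -a/7 + 2/a² = 2/a² - a/7)
(K(14) + C(15))² = (14² + (2/15² - ⅐*15))² = (196 + (2*(1/225) - 15/7))² = (196 + (2/225 - 15/7))² = (196 - 3361/1575)² = (305339/1575)² = 93231904921/2480625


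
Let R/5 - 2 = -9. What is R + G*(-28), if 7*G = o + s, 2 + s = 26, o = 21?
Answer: -215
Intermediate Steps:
s = 24 (s = -2 + 26 = 24)
G = 45/7 (G = (21 + 24)/7 = (⅐)*45 = 45/7 ≈ 6.4286)
R = -35 (R = 10 + 5*(-9) = 10 - 45 = -35)
R + G*(-28) = -35 + (45/7)*(-28) = -35 - 180 = -215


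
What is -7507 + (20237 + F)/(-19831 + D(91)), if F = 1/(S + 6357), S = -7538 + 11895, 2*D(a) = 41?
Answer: -531191764866/70749899 ≈ -7508.0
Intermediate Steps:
D(a) = 41/2 (D(a) = (½)*41 = 41/2)
S = 4357
F = 1/10714 (F = 1/(4357 + 6357) = 1/10714 ≈ 9.3336e-5)
-7507 + (20237 + F)/(-19831 + D(91)) = -7507 + (20237 + 1/10714)/(-19831 + 41/2) = -7507 + 216819219/(10714*(-39621/2)) = -7507 + (216819219/10714)*(-2/39621) = -7507 - 72273073/70749899 = -531191764866/70749899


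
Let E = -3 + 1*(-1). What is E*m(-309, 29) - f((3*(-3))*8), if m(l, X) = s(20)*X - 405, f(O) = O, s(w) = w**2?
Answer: -44708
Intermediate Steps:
m(l, X) = -405 + 400*X (m(l, X) = 20**2*X - 405 = 400*X - 405 = -405 + 400*X)
E = -4 (E = -3 - 1 = -4)
E*m(-309, 29) - f((3*(-3))*8) = -4*(-405 + 400*29) - 3*(-3)*8 = -4*(-405 + 11600) - (-9)*8 = -4*11195 - 1*(-72) = -44780 + 72 = -44708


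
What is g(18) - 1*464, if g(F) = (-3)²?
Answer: -455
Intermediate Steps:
g(F) = 9
g(18) - 1*464 = 9 - 1*464 = 9 - 464 = -455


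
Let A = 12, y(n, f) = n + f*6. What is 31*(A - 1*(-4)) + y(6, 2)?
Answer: 514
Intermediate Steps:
y(n, f) = n + 6*f
31*(A - 1*(-4)) + y(6, 2) = 31*(12 - 1*(-4)) + (6 + 6*2) = 31*(12 + 4) + (6 + 12) = 31*16 + 18 = 496 + 18 = 514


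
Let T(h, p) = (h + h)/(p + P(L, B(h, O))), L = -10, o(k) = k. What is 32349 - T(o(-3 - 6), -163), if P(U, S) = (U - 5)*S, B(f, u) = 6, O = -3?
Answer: 8184279/253 ≈ 32349.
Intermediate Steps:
P(U, S) = S*(-5 + U) (P(U, S) = (-5 + U)*S = S*(-5 + U))
T(h, p) = 2*h/(-90 + p) (T(h, p) = (h + h)/(p + 6*(-5 - 10)) = (2*h)/(p + 6*(-15)) = (2*h)/(p - 90) = (2*h)/(-90 + p) = 2*h/(-90 + p))
32349 - T(o(-3 - 6), -163) = 32349 - 2*(-3 - 6)/(-90 - 163) = 32349 - 2*(-9)/(-253) = 32349 - 2*(-9)*(-1)/253 = 32349 - 1*18/253 = 32349 - 18/253 = 8184279/253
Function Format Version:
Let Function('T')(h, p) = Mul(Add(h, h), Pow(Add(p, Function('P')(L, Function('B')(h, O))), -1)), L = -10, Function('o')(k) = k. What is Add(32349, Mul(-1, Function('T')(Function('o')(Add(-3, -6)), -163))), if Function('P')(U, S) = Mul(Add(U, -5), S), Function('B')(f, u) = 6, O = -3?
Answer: Rational(8184279, 253) ≈ 32349.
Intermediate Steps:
Function('P')(U, S) = Mul(S, Add(-5, U)) (Function('P')(U, S) = Mul(Add(-5, U), S) = Mul(S, Add(-5, U)))
Function('T')(h, p) = Mul(2, h, Pow(Add(-90, p), -1)) (Function('T')(h, p) = Mul(Add(h, h), Pow(Add(p, Mul(6, Add(-5, -10))), -1)) = Mul(Mul(2, h), Pow(Add(p, Mul(6, -15)), -1)) = Mul(Mul(2, h), Pow(Add(p, -90), -1)) = Mul(Mul(2, h), Pow(Add(-90, p), -1)) = Mul(2, h, Pow(Add(-90, p), -1)))
Add(32349, Mul(-1, Function('T')(Function('o')(Add(-3, -6)), -163))) = Add(32349, Mul(-1, Mul(2, Add(-3, -6), Pow(Add(-90, -163), -1)))) = Add(32349, Mul(-1, Mul(2, -9, Pow(-253, -1)))) = Add(32349, Mul(-1, Mul(2, -9, Rational(-1, 253)))) = Add(32349, Mul(-1, Rational(18, 253))) = Add(32349, Rational(-18, 253)) = Rational(8184279, 253)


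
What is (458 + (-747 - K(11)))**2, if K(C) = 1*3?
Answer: 85264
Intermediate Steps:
K(C) = 3
(458 + (-747 - K(11)))**2 = (458 + (-747 - 1*3))**2 = (458 + (-747 - 3))**2 = (458 - 750)**2 = (-292)**2 = 85264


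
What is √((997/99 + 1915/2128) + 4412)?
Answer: √1363217643095/17556 ≈ 66.505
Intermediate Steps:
√((997/99 + 1915/2128) + 4412) = √(2311201/210672 + 4412) = √(931796065/210672) = √1363217643095/17556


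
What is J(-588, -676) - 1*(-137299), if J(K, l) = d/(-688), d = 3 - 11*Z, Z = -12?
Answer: 94461577/688 ≈ 1.3730e+5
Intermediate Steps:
d = 135 (d = 3 - 11*(-12) = 3 + 132 = 135)
J(K, l) = -135/688 (J(K, l) = 135/(-688) = 135*(-1/688) = -135/688)
J(-588, -676) - 1*(-137299) = -135/688 - 1*(-137299) = -135/688 + 137299 = 94461577/688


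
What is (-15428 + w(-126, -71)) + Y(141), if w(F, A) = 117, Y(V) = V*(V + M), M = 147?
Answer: 25297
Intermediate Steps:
Y(V) = V*(147 + V) (Y(V) = V*(V + 147) = V*(147 + V))
(-15428 + w(-126, -71)) + Y(141) = (-15428 + 117) + 141*(147 + 141) = -15311 + 141*288 = -15311 + 40608 = 25297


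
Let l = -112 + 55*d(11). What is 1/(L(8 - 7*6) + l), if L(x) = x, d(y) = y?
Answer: 1/459 ≈ 0.0021787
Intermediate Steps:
l = 493 (l = -112 + 55*11 = -112 + 605 = 493)
1/(L(8 - 7*6) + l) = 1/((8 - 7*6) + 493) = 1/((8 - 42) + 493) = 1/(-34 + 493) = 1/459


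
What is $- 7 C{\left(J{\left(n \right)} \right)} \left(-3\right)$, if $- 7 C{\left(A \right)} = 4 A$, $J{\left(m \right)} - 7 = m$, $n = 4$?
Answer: $-132$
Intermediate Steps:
$J{\left(m \right)} = 7 + m$
$C{\left(A \right)} = - \frac{4 A}{7}$
$- 7 C{\left(J{\left(n \right)} \right)} \left(-3\right) = - 7 \left(- \frac{4 \left(7 + 4\right)}{7}\right) \left(-3\right) = - 7 \left(\left(- \frac{4}{7}\right) 11\right) \left(-3\right) = \left(-7\right) \left(- \frac{44}{7}\right) \left(-3\right) = 44 \left(-3\right) = -132$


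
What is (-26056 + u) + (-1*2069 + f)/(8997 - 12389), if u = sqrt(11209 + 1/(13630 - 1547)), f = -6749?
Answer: -44186567/1696 + 2*sqrt(409125389721)/12083 ≈ -25948.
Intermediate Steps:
u = 2*sqrt(409125389721)/12083 (u = sqrt(11209 + 1/12083) = sqrt(135438348/12083) = 2*sqrt(409125389721)/12083 ≈ 105.87)
(-26056 + u) + (-1*2069 + f)/(8997 - 12389) = (-26056 + 2*sqrt(409125389721)/12083) + (-1*2069 - 6749)/(8997 - 12389) = (-26056 + 2*sqrt(409125389721)/12083) + (-2069 - 6749)/(-3392) = (-26056 + 2*sqrt(409125389721)/12083) - 8818*(-1/3392) = (-26056 + 2*sqrt(409125389721)/12083) + 4409/1696 = -44186567/1696 + 2*sqrt(409125389721)/12083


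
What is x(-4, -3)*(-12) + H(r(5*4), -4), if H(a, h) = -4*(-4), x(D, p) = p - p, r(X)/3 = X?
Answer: 16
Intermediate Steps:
r(X) = 3*X
x(D, p) = 0
H(a, h) = 16
x(-4, -3)*(-12) + H(r(5*4), -4) = 0*(-12) + 16 = 0 + 16 = 16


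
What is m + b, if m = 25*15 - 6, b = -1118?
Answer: -749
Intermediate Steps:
m = 369 (m = 375 - 6 = 369)
m + b = 369 - 1118 = -749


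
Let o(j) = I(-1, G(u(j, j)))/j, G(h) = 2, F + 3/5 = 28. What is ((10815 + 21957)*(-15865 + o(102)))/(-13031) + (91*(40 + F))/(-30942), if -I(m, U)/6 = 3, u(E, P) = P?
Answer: 1367454873244451/34272442170 ≈ 39900.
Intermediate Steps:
F = 137/5 (F = -⅗ + 28 = 137/5 ≈ 27.400)
I(m, U) = -18 (I(m, U) = -6*3 = -18)
o(j) = -18/j
((10815 + 21957)*(-15865 + o(102)))/(-13031) + (91*(40 + F))/(-30942) = ((10815 + 21957)*(-15865 - 18/102))/(-13031) + (91*(40 + 137/5))/(-30942) = (32772*(-15865 - 18*1/102))*(-1/13031) + (91*(337/5))*(-1/30942) = (32772*(-15865 - 3/17))*(-1/13031) + (30667/5)*(-1/30942) = (32772*(-269708/17))*(-1/13031) - 30667/154710 = -8838870576/17*(-1/13031) - 30667/154710 = 8838870576/221527 - 30667/154710 = 1367454873244451/34272442170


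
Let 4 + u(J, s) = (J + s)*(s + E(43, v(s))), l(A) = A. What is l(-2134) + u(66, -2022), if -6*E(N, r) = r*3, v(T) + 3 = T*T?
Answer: 4002487312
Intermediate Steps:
v(T) = -3 + T² (v(T) = -3 + T*T = -3 + T²)
E(N, r) = -r/2 (E(N, r) = -r*3/6 = -r/2)
u(J, s) = -4 + (J + s)*(3/2 + s - s²/2) (u(J, s) = -4 + (J + s)*(s - (-3 + s²)/2) = -4 + (J + s)*(s + (3/2 - s²/2)) = -4 + (J + s)*(3/2 + s - s²/2))
l(-2134) + u(66, -2022) = -2134 + (-4 + (-2022)² + 66*(-2022) + (½)*66*(3 - 1*(-2022)²) + (½)*(-2022)*(3 - 1*(-2022)²)) = -2134 + (-4 + 4088484 - 133452 + (½)*66*(3 - 1*4088484) + (½)*(-2022)*(3 - 1*4088484)) = -2134 + (-4 + 4088484 - 133452 + (½)*66*(3 - 4088484) + (½)*(-2022)*(3 - 4088484)) = -2134 + (-4 + 4088484 - 133452 + (½)*66*(-4088481) + (½)*(-2022)*(-4088481)) = -2134 + (-4 + 4088484 - 133452 - 134919873 + 4133454291) = -2134 + 4002489446 = 4002487312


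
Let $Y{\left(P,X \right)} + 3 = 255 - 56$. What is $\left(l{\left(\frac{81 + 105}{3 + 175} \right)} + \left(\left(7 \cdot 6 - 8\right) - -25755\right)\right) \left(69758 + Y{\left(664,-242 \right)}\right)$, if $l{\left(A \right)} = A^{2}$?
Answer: $\frac{160566687948}{89} \approx 1.8041 \cdot 10^{9}$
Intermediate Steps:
$Y{\left(P,X \right)} = 196$ ($Y{\left(P,X \right)} = -3 + \left(255 - 56\right) = -3 + 199 = 196$)
$\left(l{\left(\frac{81 + 105}{3 + 175} \right)} + \left(\left(7 \cdot 6 - 8\right) - -25755\right)\right) \left(69758 + Y{\left(664,-242 \right)}\right) = \left(\left(\frac{81 + 105}{3 + 175}\right)^{2} + \left(\left(7 \cdot 6 - 8\right) - -25755\right)\right) \left(69758 + 196\right) = \left(\left(\frac{186}{178}\right)^{2} + \left(\left(42 - 8\right) + 25755\right)\right) 69954 = \left(\left(186 \cdot \frac{1}{178}\right)^{2} + \left(34 + 25755\right)\right) 69954 = \left(\left(\frac{93}{89}\right)^{2} + 25789\right) 69954 = \left(\frac{8649}{7921} + 25789\right) 69954 = \frac{204283318}{7921} \cdot 69954 = \frac{160566687948}{89}$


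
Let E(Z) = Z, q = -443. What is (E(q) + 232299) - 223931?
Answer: 7925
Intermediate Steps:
(E(q) + 232299) - 223931 = (-443 + 232299) - 223931 = 231856 - 223931 = 7925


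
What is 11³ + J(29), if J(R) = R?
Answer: 1360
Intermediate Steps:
11³ + J(29) = 11³ + 29 = 1331 + 29 = 1360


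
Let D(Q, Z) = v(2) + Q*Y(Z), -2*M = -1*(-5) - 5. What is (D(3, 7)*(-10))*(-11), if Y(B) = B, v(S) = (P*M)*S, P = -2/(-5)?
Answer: 2310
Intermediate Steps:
M = 0 (M = -(-1*(-5) - 5)/2 = -(5 - 5)/2 = -½*0 = 0)
P = ⅖ (P = -2*(-⅕) = ⅖ ≈ 0.40000)
v(S) = 0 (v(S) = ((⅖)*0)*S = 0*S = 0)
D(Q, Z) = Q*Z (D(Q, Z) = 0 + Q*Z = Q*Z)
(D(3, 7)*(-10))*(-11) = ((3*7)*(-10))*(-11) = (21*(-10))*(-11) = -210*(-11) = 2310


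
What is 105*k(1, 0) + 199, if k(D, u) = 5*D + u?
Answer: 724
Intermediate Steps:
k(D, u) = u + 5*D
105*k(1, 0) + 199 = 105*(0 + 5*1) + 199 = 105*(0 + 5) + 199 = 105*5 + 199 = 525 + 199 = 724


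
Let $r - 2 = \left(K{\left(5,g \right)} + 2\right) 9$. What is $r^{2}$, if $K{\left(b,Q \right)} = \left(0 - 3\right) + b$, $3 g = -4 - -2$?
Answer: $1444$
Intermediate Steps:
$g = - \frac{2}{3}$ ($g = \frac{-4 - -2}{3} = \frac{-4 + 2}{3} = \frac{1}{3} \left(-2\right) = - \frac{2}{3} \approx -0.66667$)
$K{\left(b,Q \right)} = -3 + b$
$r = 38$ ($r = 2 + \left(\left(-3 + 5\right) + 2\right) 9 = 2 + \left(2 + 2\right) 9 = 2 + 4 \cdot 9 = 2 + 36 = 38$)
$r^{2} = 38^{2} = 1444$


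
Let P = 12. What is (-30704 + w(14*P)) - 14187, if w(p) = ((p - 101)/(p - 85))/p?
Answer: -625960037/13944 ≈ -44891.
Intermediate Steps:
w(p) = (-101 + p)/(p*(-85 + p)) (w(p) = ((-101 + p)/(-85 + p))/p = (-101 + p)/(p*(-85 + p)))
(-30704 + w(14*P)) - 14187 = (-30704 + (-101 + 14*12)/(((14*12))*(-85 + 14*12))) - 14187 = (-30704 + (-101 + 168)/(168*(-85 + 168))) - 14187 = (-30704 + (1/168)*67/83) - 14187 = (-30704 + (1/168)*(1/83)*67) - 14187 = (-30704 + 67/13944) - 14187 = -428136509/13944 - 14187 = -625960037/13944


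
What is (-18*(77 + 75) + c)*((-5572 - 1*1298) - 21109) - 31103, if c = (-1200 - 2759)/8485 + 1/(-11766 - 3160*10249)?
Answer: 99339656205059076019/1298006230390 ≈ 7.6532e+7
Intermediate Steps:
c = -605634264951/1298006230390 (c = -3959*1/8485 + (1/10249)/(-14926) = -3959/8485 - 1/14926*1/10249 = -3959/8485 - 1/152976574 = -605634264951/1298006230390 ≈ -0.46659)
(-18*(77 + 75) + c)*((-5572 - 1*1298) - 21109) - 31103 = (-18*(77 + 75) - 605634264951/1298006230390)*((-5572 - 1*1298) - 21109) - 31103 = (-18*152 - 605634264951/1298006230390)*((-5572 - 1298) - 21109) - 31103 = (-2736 - 605634264951/1298006230390)*(-6870 - 21109) - 31103 = -3551950680611991/1298006230390*(-27979) - 31103 = 99380028092842896189/1298006230390 - 31103 = 99339656205059076019/1298006230390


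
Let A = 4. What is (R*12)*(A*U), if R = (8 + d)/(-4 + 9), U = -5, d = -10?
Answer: 96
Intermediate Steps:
R = -2/5 (R = (8 - 10)/(-4 + 9) = -2/5 ≈ -0.40000)
(R*12)*(A*U) = (-2/5*12)*(4*(-5)) = -24/5*(-20) = 96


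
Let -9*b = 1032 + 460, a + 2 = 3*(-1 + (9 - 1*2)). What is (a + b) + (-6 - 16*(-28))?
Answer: 2630/9 ≈ 292.22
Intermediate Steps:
a = 16 (a = -2 + 3*(-1 + (9 - 1*2)) = -2 + 3*(-1 + (9 - 2)) = -2 + 3*(-1 + 7) = -2 + 3*6 = -2 + 18 = 16)
b = -1492/9 (b = -(1032 + 460)/9 = -⅑*1492 = -1492/9 ≈ -165.78)
(a + b) + (-6 - 16*(-28)) = (16 - 1492/9) + (-6 - 16*(-28)) = -1348/9 + (-6 + 448) = -1348/9 + 442 = 2630/9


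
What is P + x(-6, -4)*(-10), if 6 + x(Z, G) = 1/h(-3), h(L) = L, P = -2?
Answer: 184/3 ≈ 61.333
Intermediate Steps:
x(Z, G) = -19/3 (x(Z, G) = -6 + 1/(-3) = -6 - ⅓ = -19/3)
P + x(-6, -4)*(-10) = -2 - 19/3*(-10) = -2 + 190/3 = 184/3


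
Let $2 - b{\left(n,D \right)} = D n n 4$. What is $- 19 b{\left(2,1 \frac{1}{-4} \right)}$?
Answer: $-114$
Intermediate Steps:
$b{\left(n,D \right)} = 2 - 4 D n^{2}$ ($b{\left(n,D \right)} = 2 - D n n 4 = 2 - D n^{2} \cdot 4 = 2 - 4 D n^{2}$)
$- 19 b{\left(2,1 \frac{1}{-4} \right)} = - 19 \left(2 - 4 \cdot 1 \frac{1}{-4} \cdot 2^{2}\right) = - 19 \left(2 - 4 \cdot 1 \left(- \frac{1}{4}\right) 4\right) = - 19 \left(2 - \left(-1\right) 4\right) = - 19 \left(2 + 4\right) = \left(-19\right) 6 = -114$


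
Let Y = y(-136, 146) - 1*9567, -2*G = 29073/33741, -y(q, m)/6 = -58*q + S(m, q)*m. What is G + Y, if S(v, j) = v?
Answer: -4156698445/22494 ≈ -1.8479e+5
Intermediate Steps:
y(q, m) = -6*m² + 348*q (y(q, m) = -6*(-58*q + m*m) = -6*(-58*q + m²) = -6*(m² - 58*q) = -6*m² + 348*q)
G = -9691/22494 (G = -29073/(2*33741) = -½*9691/11247 = -9691/22494 ≈ -0.43083)
Y = -184791 (Y = (-6*146² + 348*(-136)) - 1*9567 = (-6*21316 - 47328) - 9567 = (-127896 - 47328) - 9567 = -175224 - 9567 = -184791)
G + Y = -9691/22494 - 184791 = -4156698445/22494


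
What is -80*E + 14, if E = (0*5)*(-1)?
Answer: 14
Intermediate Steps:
E = 0 (E = 0*(-1) = 0)
-80*E + 14 = -80*0 + 14 = 0 + 14 = 14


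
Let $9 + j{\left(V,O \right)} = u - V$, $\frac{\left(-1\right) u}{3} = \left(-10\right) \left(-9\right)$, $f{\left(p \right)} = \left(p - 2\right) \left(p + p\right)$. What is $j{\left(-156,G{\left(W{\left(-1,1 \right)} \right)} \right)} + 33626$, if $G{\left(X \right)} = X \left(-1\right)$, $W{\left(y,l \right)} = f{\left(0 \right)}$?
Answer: $33503$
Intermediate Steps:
$f{\left(p \right)} = 2 p \left(-2 + p\right)$ ($f{\left(p \right)} = \left(-2 + p\right) 2 p = 2 p \left(-2 + p\right)$)
$W{\left(y,l \right)} = 0$ ($W{\left(y,l \right)} = 2 \cdot 0 \left(-2 + 0\right) = 2 \cdot 0 \left(-2\right) = 0$)
$u = -270$ ($u = - 3 \left(\left(-10\right) \left(-9\right)\right) = \left(-3\right) 90 = -270$)
$G{\left(X \right)} = - X$
$j{\left(V,O \right)} = -279 - V$ ($j{\left(V,O \right)} = -9 - \left(270 + V\right) = -279 - V$)
$j{\left(-156,G{\left(W{\left(-1,1 \right)} \right)} \right)} + 33626 = \left(-279 - -156\right) + 33626 = \left(-279 + 156\right) + 33626 = -123 + 33626 = 33503$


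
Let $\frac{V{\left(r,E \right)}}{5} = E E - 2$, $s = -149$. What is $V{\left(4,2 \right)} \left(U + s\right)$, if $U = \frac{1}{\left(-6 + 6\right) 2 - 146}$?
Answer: $- \frac{108775}{73} \approx -1490.1$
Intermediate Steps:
$V{\left(r,E \right)} = -10 + 5 E^{2}$ ($V{\left(r,E \right)} = 5 \left(E E - 2\right) = 5 \left(E^{2} - 2\right) = 5 \left(-2 + E^{2}\right) = -10 + 5 E^{2}$)
$U = - \frac{1}{146}$ ($U = \frac{1}{0 \cdot 2 - 146} = \frac{1}{0 - 146} = \frac{1}{-146} = - \frac{1}{146} \approx -0.0068493$)
$V{\left(4,2 \right)} \left(U + s\right) = \left(-10 + 5 \cdot 2^{2}\right) \left(- \frac{1}{146} - 149\right) = \left(-10 + 5 \cdot 4\right) \left(- \frac{21755}{146}\right) = \left(-10 + 20\right) \left(- \frac{21755}{146}\right) = 10 \left(- \frac{21755}{146}\right) = - \frac{108775}{73}$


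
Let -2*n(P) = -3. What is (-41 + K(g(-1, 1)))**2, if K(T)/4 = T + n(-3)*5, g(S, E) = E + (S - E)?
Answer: 225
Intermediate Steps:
n(P) = 3/2 (n(P) = -1/2*(-3) = 3/2)
g(S, E) = S
K(T) = 30 + 4*T (K(T) = 4*(T + (3/2)*5) = 4*(T + 15/2) = 4*(15/2 + T) = 30 + 4*T)
(-41 + K(g(-1, 1)))**2 = (-41 + (30 + 4*(-1)))**2 = (-41 + (30 - 4))**2 = (-41 + 26)**2 = (-15)**2 = 225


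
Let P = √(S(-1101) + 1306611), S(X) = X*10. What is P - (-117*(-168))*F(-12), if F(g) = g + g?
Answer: 471744 + √1295601 ≈ 4.7288e+5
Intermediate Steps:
S(X) = 10*X
P = √1295601 (P = √(10*(-1101) + 1306611) = √(-11010 + 1306611) = √1295601 ≈ 1138.2)
F(g) = 2*g
P - (-117*(-168))*F(-12) = √1295601 - (-117*(-168))*2*(-12) = √1295601 - 19656*(-24) = √1295601 - 1*(-471744) = √1295601 + 471744 = 471744 + √1295601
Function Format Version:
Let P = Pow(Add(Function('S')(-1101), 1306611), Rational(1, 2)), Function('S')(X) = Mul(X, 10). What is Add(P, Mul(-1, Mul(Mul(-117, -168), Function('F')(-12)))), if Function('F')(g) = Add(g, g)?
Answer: Add(471744, Pow(1295601, Rational(1, 2))) ≈ 4.7288e+5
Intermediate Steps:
Function('S')(X) = Mul(10, X)
P = Pow(1295601, Rational(1, 2)) (P = Pow(Add(Mul(10, -1101), 1306611), Rational(1, 2)) = Pow(Add(-11010, 1306611), Rational(1, 2)) = Pow(1295601, Rational(1, 2)) ≈ 1138.2)
Function('F')(g) = Mul(2, g)
Add(P, Mul(-1, Mul(Mul(-117, -168), Function('F')(-12)))) = Add(Pow(1295601, Rational(1, 2)), Mul(-1, Mul(Mul(-117, -168), Mul(2, -12)))) = Add(Pow(1295601, Rational(1, 2)), Mul(-1, Mul(19656, -24))) = Add(Pow(1295601, Rational(1, 2)), Mul(-1, -471744)) = Add(Pow(1295601, Rational(1, 2)), 471744) = Add(471744, Pow(1295601, Rational(1, 2)))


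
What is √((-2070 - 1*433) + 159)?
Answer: 2*I*√586 ≈ 48.415*I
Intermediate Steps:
√((-2070 - 1*433) + 159) = √((-2070 - 433) + 159) = √(-2503 + 159) = √(-2344) = 2*I*√586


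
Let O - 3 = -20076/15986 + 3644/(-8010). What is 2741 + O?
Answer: 87786066524/32011965 ≈ 2742.3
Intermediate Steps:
O = 41270459/32011965 (O = 3 + (-20076/15986 + 3644/(-8010)) = 3 + (-20076*1/15986 + 3644*(-1/8010)) = 3 + (-10038/7993 - 1822/4005) = 3 - 54765436/32011965 = 41270459/32011965 ≈ 1.2892)
2741 + O = 2741 + 41270459/32011965 = 87786066524/32011965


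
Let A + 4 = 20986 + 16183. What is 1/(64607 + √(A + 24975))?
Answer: 64607/4174002309 - 2*√15535/4174002309 ≈ 1.5419e-5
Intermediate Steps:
A = 37165 (A = -4 + (20986 + 16183) = -4 + 37169 = 37165)
1/(64607 + √(A + 24975)) = 1/(64607 + √(37165 + 24975)) = 1/(64607 + √62140) = 1/(64607 + 2*√15535)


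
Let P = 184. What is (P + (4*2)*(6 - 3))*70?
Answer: 14560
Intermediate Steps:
(P + (4*2)*(6 - 3))*70 = (184 + (4*2)*(6 - 3))*70 = (184 + 8*3)*70 = (184 + 24)*70 = 208*70 = 14560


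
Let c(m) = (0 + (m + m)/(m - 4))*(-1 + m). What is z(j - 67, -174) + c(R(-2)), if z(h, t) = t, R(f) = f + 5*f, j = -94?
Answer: -387/2 ≈ -193.50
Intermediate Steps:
R(f) = 6*f
c(m) = 2*m*(-1 + m)/(-4 + m) (c(m) = (0 + (2*m)/(-4 + m))*(-1 + m) = (0 + 2*m/(-4 + m))*(-1 + m) = (2*m/(-4 + m))*(-1 + m) = 2*m*(-1 + m)/(-4 + m))
z(j - 67, -174) + c(R(-2)) = -174 + 2*(6*(-2))*(-1 + 6*(-2))/(-4 + 6*(-2)) = -174 + 2*(-12)*(-1 - 12)/(-4 - 12) = -174 + 2*(-12)*(-13)/(-16) = -174 + 2*(-12)*(-1/16)*(-13) = -174 - 39/2 = -387/2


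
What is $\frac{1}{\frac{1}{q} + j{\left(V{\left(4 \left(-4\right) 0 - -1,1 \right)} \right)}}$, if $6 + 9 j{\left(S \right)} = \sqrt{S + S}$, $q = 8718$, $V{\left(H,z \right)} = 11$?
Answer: $- \frac{455942682}{118123097} - \frac{76003524 \sqrt{22}}{118123097} \approx -6.8778$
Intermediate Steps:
$j{\left(S \right)} = - \frac{2}{3} + \frac{\sqrt{2} \sqrt{S}}{9}$ ($j{\left(S \right)} = - \frac{2}{3} + \frac{\sqrt{S + S}}{9} = - \frac{2}{3} + \frac{\sqrt{2 S}}{9} = - \frac{2}{3} + \frac{\sqrt{2} \sqrt{S}}{9}$)
$\frac{1}{\frac{1}{q} + j{\left(V{\left(4 \left(-4\right) 0 - -1,1 \right)} \right)}} = \frac{1}{\frac{1}{8718} - \left(\frac{2}{3} - \frac{\sqrt{2} \sqrt{11}}{9}\right)} = \frac{1}{\frac{1}{8718} - \left(\frac{2}{3} - \frac{\sqrt{22}}{9}\right)} = \frac{1}{- \frac{1937}{2906} + \frac{\sqrt{22}}{9}}$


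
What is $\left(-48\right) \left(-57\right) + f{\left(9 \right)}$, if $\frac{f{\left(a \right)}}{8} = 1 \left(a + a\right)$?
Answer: $2880$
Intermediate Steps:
$f{\left(a \right)} = 16 a$ ($f{\left(a \right)} = 8 \cdot 1 \left(a + a\right) = 8 \cdot 1 \cdot 2 a = 8 \cdot 2 a = 16 a$)
$\left(-48\right) \left(-57\right) + f{\left(9 \right)} = \left(-48\right) \left(-57\right) + 16 \cdot 9 = 2736 + 144 = 2880$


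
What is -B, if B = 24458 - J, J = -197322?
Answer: -221780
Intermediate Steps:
B = 221780 (B = 24458 - 1*(-197322) = 24458 + 197322 = 221780)
-B = -1*221780 = -221780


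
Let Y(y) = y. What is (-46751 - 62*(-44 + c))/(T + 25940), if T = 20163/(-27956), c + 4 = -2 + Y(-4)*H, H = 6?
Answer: -1178708828/725158477 ≈ -1.6255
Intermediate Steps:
c = -30 (c = -4 + (-2 - 4*6) = -4 + (-2 - 24) = -4 - 26 = -30)
T = -20163/27956 (T = 20163*(-1/27956) = -20163/27956 ≈ -0.72124)
(-46751 - 62*(-44 + c))/(T + 25940) = (-46751 - 62*(-44 - 30))/(-20163/27956 + 25940) = (-46751 - 62*(-74))/(725158477/27956) = (-46751 + 4588)*(27956/725158477) = -42163*27956/725158477 = -1178708828/725158477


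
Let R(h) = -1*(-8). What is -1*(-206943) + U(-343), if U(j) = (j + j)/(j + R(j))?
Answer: 69326591/335 ≈ 2.0695e+5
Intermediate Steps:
R(h) = 8
U(j) = 2*j/(8 + j) (U(j) = (j + j)/(j + 8) = (2*j)/(8 + j) = 2*j/(8 + j))
-1*(-206943) + U(-343) = -1*(-206943) + 2*(-343)/(8 - 343) = 206943 + 2*(-343)/(-335) = 206943 + 2*(-343)*(-1/335) = 206943 + 686/335 = 69326591/335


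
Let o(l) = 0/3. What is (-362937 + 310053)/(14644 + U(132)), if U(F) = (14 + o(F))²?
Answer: -13221/3710 ≈ -3.5636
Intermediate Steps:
o(l) = 0 (o(l) = 0*(⅓) = 0)
U(F) = 196 (U(F) = (14 + 0)² = 14² = 196)
(-362937 + 310053)/(14644 + U(132)) = (-362937 + 310053)/(14644 + 196) = -52884/14840 = -52884*1/14840 = -13221/3710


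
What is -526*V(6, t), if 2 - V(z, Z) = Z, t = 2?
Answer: 0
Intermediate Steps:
V(z, Z) = 2 - Z
-526*V(6, t) = -526*(2 - 1*2) = -526*(2 - 2) = -526*0 = 0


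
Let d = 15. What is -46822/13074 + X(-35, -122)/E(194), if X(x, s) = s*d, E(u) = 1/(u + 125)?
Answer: -3816127901/6537 ≈ -5.8377e+5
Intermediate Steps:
E(u) = 1/(125 + u)
X(x, s) = 15*s (X(x, s) = s*15 = 15*s)
-46822/13074 + X(-35, -122)/E(194) = -46822/13074 + (15*(-122))/(1/(125 + 194)) = -46822*1/13074 - 1830/(1/319) = -23411/6537 - 1830/1/319 = -23411/6537 - 1830*319 = -23411/6537 - 583770 = -3816127901/6537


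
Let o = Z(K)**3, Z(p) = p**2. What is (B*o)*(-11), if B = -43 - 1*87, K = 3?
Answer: 1042470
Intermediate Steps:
B = -130 (B = -43 - 87 = -130)
o = 729 (o = (3**2)**3 = 9**3 = 729)
(B*o)*(-11) = -130*729*(-11) = -94770*(-11) = 1042470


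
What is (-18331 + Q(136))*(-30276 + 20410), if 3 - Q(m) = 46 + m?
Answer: 182619660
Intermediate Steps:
Q(m) = -43 - m (Q(m) = 3 - (46 + m) = 3 + (-46 - m) = -43 - m)
(-18331 + Q(136))*(-30276 + 20410) = (-18331 + (-43 - 1*136))*(-30276 + 20410) = (-18331 + (-43 - 136))*(-9866) = (-18331 - 179)*(-9866) = -18510*(-9866) = 182619660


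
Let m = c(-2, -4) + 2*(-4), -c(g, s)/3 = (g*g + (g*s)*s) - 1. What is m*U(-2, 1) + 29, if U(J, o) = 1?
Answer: 108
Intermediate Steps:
c(g, s) = 3 - 3*g² - 3*g*s² (c(g, s) = -3*((g*g + (g*s)*s) - 1) = -3*((g² + g*s²) - 1) = -3*(-1 + g² + g*s²) = 3 - 3*g² - 3*g*s²)
m = 79 (m = (3 - 3*(-2)² - 3*(-2)*(-4)²) + 2*(-4) = (3 - 3*4 - 3*(-2)*16) - 8 = (3 - 12 + 96) - 8 = 87 - 8 = 79)
m*U(-2, 1) + 29 = 79*1 + 29 = 79 + 29 = 108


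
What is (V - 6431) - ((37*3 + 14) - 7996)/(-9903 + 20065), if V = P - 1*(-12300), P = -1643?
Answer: 42952483/10162 ≈ 4226.8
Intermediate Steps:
V = 10657 (V = -1643 - 1*(-12300) = -1643 + 12300 = 10657)
(V - 6431) - ((37*3 + 14) - 7996)/(-9903 + 20065) = (10657 - 6431) - ((37*3 + 14) - 7996)/(-9903 + 20065) = 4226 - ((111 + 14) - 7996)/10162 = 4226 - (125 - 7996)/10162 = 4226 - (-7871)/10162 = 4226 - 1*(-7871/10162) = 4226 + 7871/10162 = 42952483/10162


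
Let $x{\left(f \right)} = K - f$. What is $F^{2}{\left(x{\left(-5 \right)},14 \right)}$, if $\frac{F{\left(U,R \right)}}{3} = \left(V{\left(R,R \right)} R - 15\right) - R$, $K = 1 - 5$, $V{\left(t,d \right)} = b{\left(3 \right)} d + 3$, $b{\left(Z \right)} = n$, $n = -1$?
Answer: $301401$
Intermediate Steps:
$b{\left(Z \right)} = -1$
$V{\left(t,d \right)} = 3 - d$ ($V{\left(t,d \right)} = - d + 3 = 3 - d$)
$K = -4$
$x{\left(f \right)} = -4 - f$
$F{\left(U,R \right)} = -45 - 3 R + 3 R \left(3 - R\right)$ ($F{\left(U,R \right)} = 3 \left(\left(\left(3 - R\right) R - 15\right) - R\right) = 3 \left(\left(R \left(3 - R\right) - 15\right) - R\right) = 3 \left(\left(-15 + R \left(3 - R\right)\right) - R\right) = 3 \left(-15 - R + R \left(3 - R\right)\right) = -45 - 3 R + 3 R \left(3 - R\right)$)
$F^{2}{\left(x{\left(-5 \right)},14 \right)} = \left(-45 - 42 - 42 \left(-3 + 14\right)\right)^{2} = \left(-45 - 42 - 42 \cdot 11\right)^{2} = \left(-45 - 42 - 462\right)^{2} = \left(-549\right)^{2} = 301401$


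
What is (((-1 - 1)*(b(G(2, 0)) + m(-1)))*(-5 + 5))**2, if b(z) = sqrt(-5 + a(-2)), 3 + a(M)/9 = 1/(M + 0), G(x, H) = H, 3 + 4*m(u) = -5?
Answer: 0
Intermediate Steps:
m(u) = -2 (m(u) = -3/4 + (1/4)*(-5) = -3/4 - 5/4 = -2)
a(M) = -27 + 9/M (a(M) = -27 + 9/(M + 0) = -27 + 9/M)
b(z) = I*sqrt(146)/2 (b(z) = sqrt(-5 + (-27 + 9/(-2))) = sqrt(-5 + (-27 + 9*(-1/2))) = sqrt(-5 + (-27 - 9/2)) = sqrt(-5 - 63/2) = sqrt(-73/2) = I*sqrt(146)/2)
(((-1 - 1)*(b(G(2, 0)) + m(-1)))*(-5 + 5))**2 = (((-1 - 1)*(I*sqrt(146)/2 - 2))*(-5 + 5))**2 = (-2*(-2 + I*sqrt(146)/2)*0)**2 = ((4 - I*sqrt(146))*0)**2 = 0**2 = 0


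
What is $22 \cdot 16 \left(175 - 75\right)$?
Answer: $35200$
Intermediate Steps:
$22 \cdot 16 \left(175 - 75\right) = 352 \cdot 100 = 35200$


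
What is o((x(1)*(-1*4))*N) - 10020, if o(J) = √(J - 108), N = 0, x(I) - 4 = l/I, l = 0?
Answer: -10020 + 6*I*√3 ≈ -10020.0 + 10.392*I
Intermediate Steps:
x(I) = 4 (x(I) = 4 + 0/I = 4 + 0 = 4)
o(J) = √(-108 + J)
o((x(1)*(-1*4))*N) - 10020 = √(-108 + (4*(-1*4))*0) - 10020 = √(-108 + (4*(-4))*0) - 10020 = √(-108 - 16*0) - 10020 = √(-108 + 0) - 10020 = √(-108) - 10020 = 6*I*√3 - 10020 = -10020 + 6*I*√3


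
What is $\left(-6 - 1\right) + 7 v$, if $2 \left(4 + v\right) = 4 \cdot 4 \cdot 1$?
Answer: $21$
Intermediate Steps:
$v = 4$ ($v = -4 + \frac{4 \cdot 4 \cdot 1}{2} = -4 + \frac{16 \cdot 1}{2} = -4 + \frac{1}{2} \cdot 16 = -4 + 8 = 4$)
$\left(-6 - 1\right) + 7 v = \left(-6 - 1\right) + 7 \cdot 4 = -7 + 28 = 21$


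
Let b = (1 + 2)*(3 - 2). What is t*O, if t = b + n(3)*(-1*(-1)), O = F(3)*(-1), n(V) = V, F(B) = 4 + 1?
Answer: -30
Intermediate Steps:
F(B) = 5
b = 3 (b = 3*1 = 3)
O = -5 (O = 5*(-1) = -5)
t = 6 (t = 3 + 3*(-1*(-1)) = 3 + 3*1 = 3 + 3 = 6)
t*O = 6*(-5) = -30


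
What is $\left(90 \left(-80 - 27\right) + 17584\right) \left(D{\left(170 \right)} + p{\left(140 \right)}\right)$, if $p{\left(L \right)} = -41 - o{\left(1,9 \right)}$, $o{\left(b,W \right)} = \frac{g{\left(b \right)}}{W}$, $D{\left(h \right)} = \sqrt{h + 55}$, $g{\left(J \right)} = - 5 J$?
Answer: $- \frac{1821466}{9} \approx -2.0239 \cdot 10^{5}$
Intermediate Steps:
$D{\left(h \right)} = \sqrt{55 + h}$
$o{\left(b,W \right)} = - \frac{5 b}{W}$ ($o{\left(b,W \right)} = \frac{\left(-5\right) b}{W} = - \frac{5 b}{W}$)
$p{\left(L \right)} = - \frac{364}{9}$ ($p{\left(L \right)} = -41 - \left(-5\right) 1 \cdot \frac{1}{9} = -41 - - \frac{5}{9} = -41 + \frac{5}{9} = - \frac{364}{9}$)
$\left(90 \left(-80 - 27\right) + 17584\right) \left(D{\left(170 \right)} + p{\left(140 \right)}\right) = \left(90 \left(-80 - 27\right) + 17584\right) \left(\sqrt{55 + 170} - \frac{364}{9}\right) = \left(90 \left(-107\right) + 17584\right) \left(\sqrt{225} - \frac{364}{9}\right) = \left(-9630 + 17584\right) \left(15 - \frac{364}{9}\right) = 7954 \left(- \frac{229}{9}\right) = - \frac{1821466}{9}$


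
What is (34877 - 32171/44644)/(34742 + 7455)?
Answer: 1557016617/1883842868 ≈ 0.82651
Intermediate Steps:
(34877 - 32171/44644)/(34742 + 7455) = (34877 - 32171*1/44644)/42197 = (34877 - 32171/44644)*(1/42197) = (1557016617/44644)*(1/42197) = 1557016617/1883842868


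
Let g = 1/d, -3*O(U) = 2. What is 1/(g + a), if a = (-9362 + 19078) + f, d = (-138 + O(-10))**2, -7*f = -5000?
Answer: 1211392/12635164735 ≈ 9.5875e-5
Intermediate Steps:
f = 5000/7 (f = -1/7*(-5000) = 5000/7 ≈ 714.29)
O(U) = -2/3 (O(U) = -1/3*2 = -2/3)
d = 173056/9 (d = (-138 - 2/3)**2 = (-416/3)**2 = 173056/9 ≈ 19228.)
a = 73012/7 (a = (-9362 + 19078) + 5000/7 = 9716 + 5000/7 = 73012/7 ≈ 10430.)
g = 9/173056 (g = 1/(173056/9) = 9/173056 ≈ 5.2006e-5)
1/(g + a) = 1/(9/173056 + 73012/7) = 1/(12635164735/1211392) = 1211392/12635164735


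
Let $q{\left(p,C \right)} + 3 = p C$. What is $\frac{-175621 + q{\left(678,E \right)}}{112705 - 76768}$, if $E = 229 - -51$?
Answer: $\frac{14216}{35937} \approx 0.39558$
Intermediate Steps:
$E = 280$ ($E = 229 + 51 = 280$)
$q{\left(p,C \right)} = -3 + C p$ ($q{\left(p,C \right)} = -3 + p C = -3 + C p$)
$\frac{-175621 + q{\left(678,E \right)}}{112705 - 76768} = \frac{-175621 + \left(-3 + 280 \cdot 678\right)}{112705 - 76768} = \frac{-175621 + \left(-3 + 189840\right)}{35937} = \left(-175621 + 189837\right) \frac{1}{35937} = 14216 \cdot \frac{1}{35937} = \frac{14216}{35937}$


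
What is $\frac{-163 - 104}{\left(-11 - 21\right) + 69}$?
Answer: $- \frac{267}{37} \approx -7.2162$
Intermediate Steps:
$\frac{-163 - 104}{\left(-11 - 21\right) + 69} = - \frac{267}{\left(-11 - 21\right) + 69} = - \frac{267}{-32 + 69} = - \frac{267}{37}$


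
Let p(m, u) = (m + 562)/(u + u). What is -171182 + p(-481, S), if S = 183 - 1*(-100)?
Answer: -96888931/566 ≈ -1.7118e+5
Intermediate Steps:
S = 283 (S = 183 + 100 = 283)
p(m, u) = (562 + m)/(2*u) (p(m, u) = (562 + m)/((2*u)) = (562 + m)*(1/(2*u)) = (562 + m)/(2*u))
-171182 + p(-481, S) = -171182 + (1/2)*(562 - 481)/283 = -171182 + (1/2)*(1/283)*81 = -171182 + 81/566 = -96888931/566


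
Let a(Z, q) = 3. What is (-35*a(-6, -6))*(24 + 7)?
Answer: -3255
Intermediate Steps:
(-35*a(-6, -6))*(24 + 7) = (-35*3)*(24 + 7) = -105*31 = -3255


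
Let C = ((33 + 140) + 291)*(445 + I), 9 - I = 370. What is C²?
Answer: 1519128576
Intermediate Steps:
I = -361 (I = 9 - 1*370 = 9 - 370 = -361)
C = 38976 (C = ((33 + 140) + 291)*(445 - 361) = (173 + 291)*84 = 464*84 = 38976)
C² = 38976² = 1519128576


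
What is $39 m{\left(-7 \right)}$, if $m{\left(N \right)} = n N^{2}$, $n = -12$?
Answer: $-22932$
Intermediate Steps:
$m{\left(N \right)} = - 12 N^{2}$
$39 m{\left(-7 \right)} = 39 \left(- 12 \left(-7\right)^{2}\right) = 39 \left(\left(-12\right) 49\right) = 39 \left(-588\right) = -22932$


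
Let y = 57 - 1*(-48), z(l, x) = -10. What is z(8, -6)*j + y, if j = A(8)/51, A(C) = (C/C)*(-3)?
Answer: 1795/17 ≈ 105.59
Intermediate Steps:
y = 105 (y = 57 + 48 = 105)
A(C) = -3 (A(C) = 1*(-3) = -3)
j = -1/17 (j = -3/51 = -3*1/51 = -1/17 ≈ -0.058824)
z(8, -6)*j + y = -10*(-1/17) + 105 = 10/17 + 105 = 1795/17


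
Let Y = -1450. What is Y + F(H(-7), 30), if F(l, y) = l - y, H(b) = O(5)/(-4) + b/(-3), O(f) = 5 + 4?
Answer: -17759/12 ≈ -1479.9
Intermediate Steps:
O(f) = 9
H(b) = -9/4 - b/3 (H(b) = 9/(-4) + b/(-3) = 9*(-1/4) + b*(-1/3) = -9/4 - b/3)
Y + F(H(-7), 30) = -1450 + ((-9/4 - 1/3*(-7)) - 1*30) = -1450 + ((-9/4 + 7/3) - 30) = -1450 + (1/12 - 30) = -1450 - 359/12 = -17759/12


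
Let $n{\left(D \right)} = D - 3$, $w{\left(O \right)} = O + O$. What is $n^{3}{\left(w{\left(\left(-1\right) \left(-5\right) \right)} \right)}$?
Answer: $343$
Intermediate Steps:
$w{\left(O \right)} = 2 O$
$n{\left(D \right)} = -3 + D$
$n^{3}{\left(w{\left(\left(-1\right) \left(-5\right) \right)} \right)} = \left(-3 + 2 \left(\left(-1\right) \left(-5\right)\right)\right)^{3} = \left(-3 + 2 \cdot 5\right)^{3} = \left(-3 + 10\right)^{3} = 7^{3} = 343$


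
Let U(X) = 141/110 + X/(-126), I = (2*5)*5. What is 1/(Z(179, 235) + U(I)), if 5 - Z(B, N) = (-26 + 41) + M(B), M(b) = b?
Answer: -6930/1303637 ≈ -0.0053159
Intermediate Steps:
I = 50 (I = 10*5 = 50)
Z(B, N) = -10 - B (Z(B, N) = 5 - ((-26 + 41) + B) = 5 - (15 + B) = 5 + (-15 - B) = -10 - B)
U(X) = 141/110 - X/126 (U(X) = 141*(1/110) + X*(-1/126) = 141/110 - X/126)
1/(Z(179, 235) + U(I)) = 1/((-10 - 1*179) + (141/110 - 1/126*50)) = 1/((-10 - 179) + (141/110 - 25/63)) = 1/(-189 + 6133/6930) = 1/(-1303637/6930) = -6930/1303637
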